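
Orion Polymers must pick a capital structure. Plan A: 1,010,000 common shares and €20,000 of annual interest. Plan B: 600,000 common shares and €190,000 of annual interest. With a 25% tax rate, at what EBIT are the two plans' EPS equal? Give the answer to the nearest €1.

€438,780

At indifference, (EBIT − 20,000)(1 − t)/1,010,000 = (EBIT − 190,000)(1 − t)/600,000.
Cancelling (1 − t) and cross-multiplying: 600,000·(EBIT − 20,000) = 1,010,000·(EBIT − 190,000).
EBIT × (1,010,000 − 600,000) = 190,000 × 1,010,000 − 20,000 × 600,000 = 179,900,000,000, so EBIT = 179,900,000,000 ÷ 410,000 = 438,780.49.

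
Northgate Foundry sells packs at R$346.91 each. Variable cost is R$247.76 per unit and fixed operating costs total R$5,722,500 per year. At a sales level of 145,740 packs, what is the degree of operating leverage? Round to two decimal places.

Contribution at this volume is 145,740 × R$99.15 = R$14,450,121.00.
Subtracting fixed costs: EBIT = R$14,450,121.00 − R$5,722,500 = R$8,727,621.00.
So DOL = total CM / EBIT = R$14,450,121.00 / R$8,727,621.00 = 1.6557.

1.66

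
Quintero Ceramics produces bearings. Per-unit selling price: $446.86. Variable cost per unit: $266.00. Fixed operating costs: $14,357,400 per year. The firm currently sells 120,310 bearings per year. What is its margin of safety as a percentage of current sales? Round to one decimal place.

Each unit contributes $446.86 − $266.00 = $180.86. Break-even units = $14,357,400 ÷ $180.86 = 79,384.05; break-even revenue = 79,384.05 × $446.86 = $35,473,558.35.
Current sales = 120,310 × $446.86 = $53,761,726.60.
Margin of safety = ($53,761,726.60 − $35,473,558.35) ÷ $53,761,726.60 = 34.0%.

34.0%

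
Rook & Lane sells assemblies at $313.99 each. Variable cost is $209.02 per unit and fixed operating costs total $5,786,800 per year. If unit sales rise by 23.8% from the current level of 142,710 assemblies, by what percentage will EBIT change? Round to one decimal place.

Contribution at this volume is 142,710 × $104.97 = $14,980,268.70.
EBIT = $14,980,268.70 − $5,786,800 = $9,193,468.70.
So DOL = total CM / EBIT = $14,980,268.70 / $9,193,468.70 = 1.6294.
Operating income changes by 1.6294 × +23.8% = +38.8%.

+38.8%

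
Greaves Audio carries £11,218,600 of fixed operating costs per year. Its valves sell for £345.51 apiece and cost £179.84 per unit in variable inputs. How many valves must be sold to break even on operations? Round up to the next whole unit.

67,717 valves

Unit CM = price − variable cost = £345.51 − £179.84 = £165.67.
Break-even volume = fixed costs ÷ CM per unit = £11,218,600 ÷ £165.67 = 67,716.54, so 67,717 valves.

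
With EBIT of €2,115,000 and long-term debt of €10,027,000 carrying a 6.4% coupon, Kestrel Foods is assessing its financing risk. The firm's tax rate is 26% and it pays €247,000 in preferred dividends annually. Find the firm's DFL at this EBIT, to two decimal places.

Interest = €641,728.00.
Preferred dividends grossed up pre-tax: €247,000 / (1 − 0.26) = €333,783.78.
DFL = EBIT ÷ [EBIT − I − D_p/(1−t)] = €2,115,000 ÷ [€2,115,000 − €641,728.00 − €333,783.78] = €2,115,000 ÷ €1,139,488.22 = 1.8561.

1.86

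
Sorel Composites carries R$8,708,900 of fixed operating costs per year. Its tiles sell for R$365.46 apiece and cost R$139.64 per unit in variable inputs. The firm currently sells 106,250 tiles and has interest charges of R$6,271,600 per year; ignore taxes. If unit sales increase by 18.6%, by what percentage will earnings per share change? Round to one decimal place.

Total contribution margin = 106,250 × R$225.82 = R$23,993,375.00.
EBIT = R$23,993,375.00 − R$8,708,900 = R$15,284,475.00.
After interest of R$6,271,600.00, pre-tax earnings = R$9,012,875.00.
DCL = total CM / (EBIT − I) = R$23,993,375.00 / R$9,012,875.00 = 2.6621.
EPS therefore changes by 2.6621 × (+18.6%) = +49.5%.

+49.5%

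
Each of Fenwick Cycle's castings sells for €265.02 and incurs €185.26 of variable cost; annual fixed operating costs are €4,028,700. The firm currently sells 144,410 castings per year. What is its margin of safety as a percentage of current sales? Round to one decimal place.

65.0%

Each unit contributes €265.02 − €185.26 = €79.76. Break-even units = €4,028,700 ÷ €79.76 = 50,510.28; break-even revenue = 50,510.28 × €265.02 = €13,386,234.63.
Actual sales revenue = 144,410 × €265.02 = €38,271,538.20.
Margin of safety = (€38,271,538.20 − €13,386,234.63) ÷ €38,271,538.20 = 65.0%.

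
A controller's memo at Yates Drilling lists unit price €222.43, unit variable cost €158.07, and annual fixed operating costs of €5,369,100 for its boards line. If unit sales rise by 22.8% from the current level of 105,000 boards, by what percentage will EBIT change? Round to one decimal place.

+111.0%

Contribution at this volume is 105,000 × €64.36 = €6,757,800.00.
Operating income = contribution − fixed costs = €6,757,800.00 − €5,369,100 = €1,388,700.00.
DOL = contribution ÷ EBIT = €6,757,800.00 ÷ €1,388,700.00 = 4.8663.
%ΔEBIT = DOL × %ΔSales = 4.8663 × +22.8% = +111.0%.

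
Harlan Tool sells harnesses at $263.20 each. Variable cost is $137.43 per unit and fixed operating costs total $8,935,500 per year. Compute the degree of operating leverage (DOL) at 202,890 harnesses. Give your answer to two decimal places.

Total contribution margin = 202,890 × $125.77 = $25,517,475.30.
Subtracting fixed costs: EBIT = $25,517,475.30 − $8,935,500 = $16,581,975.30.
So DOL = total CM / EBIT = $25,517,475.30 / $16,581,975.30 = 1.5389.

1.54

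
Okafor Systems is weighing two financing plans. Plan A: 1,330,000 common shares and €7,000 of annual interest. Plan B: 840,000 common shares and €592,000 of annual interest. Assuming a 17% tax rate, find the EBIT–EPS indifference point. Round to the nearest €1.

€1,594,857

Set EPS_A = EPS_B: (EBIT − €7,000)(1 − 0.17) ÷ 1,330,000 = (EBIT − €592,000)(1 − 0.17) ÷ 840,000.
Cancelling (1 − t) and cross-multiplying: 840,000·(EBIT − 7,000) = 1,330,000·(EBIT − 592,000).
Solving, EBIT = (592,000·1,330,000 − 7,000·840,000) / (1,330,000 − 840,000) = 781,480,000,000 / 490,000 = 1,594,857.14.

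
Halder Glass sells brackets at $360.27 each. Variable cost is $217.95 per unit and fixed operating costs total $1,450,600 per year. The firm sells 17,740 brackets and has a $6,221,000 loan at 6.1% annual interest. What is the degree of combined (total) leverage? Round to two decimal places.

At 17,740 units, contribution = 17,740 × $142.32 = $2,524,756.80.
Operating income = contribution − fixed costs = $2,524,756.80 − $1,450,600 = $1,074,156.80. Interest = $379,481.00.
DOL = $2,524,756.80 ÷ $1,074,156.80 = 2.3505; DFL = $1,074,156.80 ÷ $694,675.80 = 1.5463.
DCL = DOL × DFL = 2.3505 × 1.5463 = 3.6346.

3.63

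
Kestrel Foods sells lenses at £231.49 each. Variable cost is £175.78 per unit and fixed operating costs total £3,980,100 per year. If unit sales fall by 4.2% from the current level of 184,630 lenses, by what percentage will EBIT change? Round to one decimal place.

-6.9%

Contribution at this volume is 184,630 × £55.71 = £10,285,737.30.
EBIT = £10,285,737.30 − £3,980,100 = £6,305,637.30.
DOL = contribution ÷ EBIT = £10,285,737.30 ÷ £6,305,637.30 = 1.6312.
%ΔEBIT = DOL × %ΔSales = 1.6312 × -4.2% = -6.9%.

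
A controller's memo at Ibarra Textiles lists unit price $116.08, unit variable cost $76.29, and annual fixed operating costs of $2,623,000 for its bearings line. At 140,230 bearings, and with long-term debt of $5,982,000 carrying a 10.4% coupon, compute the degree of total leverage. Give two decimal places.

2.39

Total contribution margin = 140,230 × $39.79 = $5,579,751.70.
Subtracting fixed costs: EBIT = $5,579,751.70 − $2,623,000 = $2,956,751.70. Interest = $622,128.00.
DOL = $5,579,751.70 ÷ $2,956,751.70 = 1.8871; DFL = $2,956,751.70 ÷ $2,334,623.70 = 1.2665.
DCL = DOL × DFL = 1.8871 × 1.2665 = 2.3900.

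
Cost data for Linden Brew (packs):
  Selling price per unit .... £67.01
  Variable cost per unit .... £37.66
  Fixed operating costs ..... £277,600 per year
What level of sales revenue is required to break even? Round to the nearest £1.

CM per unit = £67.01 − £37.66 = £29.35; CM ratio = £29.35 / £67.01 = 0.4380.
Break-even revenue = fixed costs × price ÷ CM = £277,600 × £67.01 ÷ £29.35 = £633,798.

£633,798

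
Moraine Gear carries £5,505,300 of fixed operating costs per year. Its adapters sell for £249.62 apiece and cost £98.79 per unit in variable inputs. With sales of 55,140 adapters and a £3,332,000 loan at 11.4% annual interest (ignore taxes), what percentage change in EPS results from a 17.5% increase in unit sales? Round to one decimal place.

+59.9%

Contribution at this volume is 55,140 × £150.83 = £8,316,766.20.
EBIT = £8,316,766.20 − £5,505,300 = £2,811,466.20.
After interest of £379,848.00, pre-tax earnings = £2,431,618.20.
DCL = total CM / (EBIT − I) = £8,316,766.20 / £2,431,618.20 = 3.4203.
EPS therefore changes by 3.4203 × (+17.5%) = +59.9%.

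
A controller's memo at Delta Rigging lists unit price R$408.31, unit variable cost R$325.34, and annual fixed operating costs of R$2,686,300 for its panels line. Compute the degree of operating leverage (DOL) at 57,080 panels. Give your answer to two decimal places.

2.31

At 57,080 units, contribution = 57,080 × R$82.97 = R$4,735,927.60.
EBIT = R$4,735,927.60 − R$2,686,300 = R$2,049,627.60.
Degree of operating leverage = R$4,735,927.60 / R$2,049,627.60 = 2.3106.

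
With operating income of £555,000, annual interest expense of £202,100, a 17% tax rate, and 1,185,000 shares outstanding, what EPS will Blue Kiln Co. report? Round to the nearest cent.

£0.25

Pre-tax income = £555,000 − £202,100.00 = £352,900.00.
Net income = £352,900.00 × (1 − 0.17) = £292,907.00.
Per share: £292,907.00 / 1,185,000 shares = £0.25.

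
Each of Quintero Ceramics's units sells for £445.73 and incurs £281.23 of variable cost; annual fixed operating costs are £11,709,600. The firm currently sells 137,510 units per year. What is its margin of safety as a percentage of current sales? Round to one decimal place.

Each unit contributes £445.73 − £281.23 = £164.50. Break-even units = £11,709,600 ÷ £164.50 = 71,182.98; break-even revenue = 71,182.98 × £445.73 = £31,728,389.11.
Actual sales revenue = 137,510 × £445.73 = £61,292,332.30.
Margin of safety = (£61,292,332.30 − £31,728,389.11) ÷ £61,292,332.30 = 48.2%.

48.2%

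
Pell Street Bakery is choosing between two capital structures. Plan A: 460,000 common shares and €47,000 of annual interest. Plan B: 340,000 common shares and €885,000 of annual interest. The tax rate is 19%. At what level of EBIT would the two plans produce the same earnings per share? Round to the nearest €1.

At indifference, (EBIT − 47,000)(1 − t)/460,000 = (EBIT − 885,000)(1 − t)/340,000.
Cancelling (1 − t) and cross-multiplying: 340,000·(EBIT − 47,000) = 460,000·(EBIT − 885,000).
EBIT × (460,000 − 340,000) = 885,000 × 460,000 − 47,000 × 340,000 = 391,120,000,000, so EBIT = 391,120,000,000 ÷ 120,000 = 3,259,333.33.

€3,259,333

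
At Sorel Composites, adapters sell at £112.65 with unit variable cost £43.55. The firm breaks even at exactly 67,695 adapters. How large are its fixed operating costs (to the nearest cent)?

Unit CM = price − variable cost = £112.65 − £43.55 = £69.10.
Fixed costs = break-even units × CM = 67,695 × £69.10 = £4,677,724.50.

£4,677,724.50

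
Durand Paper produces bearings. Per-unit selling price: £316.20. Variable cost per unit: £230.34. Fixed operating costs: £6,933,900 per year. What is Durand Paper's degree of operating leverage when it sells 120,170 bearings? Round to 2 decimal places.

Total contribution margin = 120,170 × £85.86 = £10,317,796.20.
EBIT = £10,317,796.20 − £6,933,900 = £3,383,896.20.
Degree of operating leverage = £10,317,796.20 / £3,383,896.20 = 3.0491.

3.05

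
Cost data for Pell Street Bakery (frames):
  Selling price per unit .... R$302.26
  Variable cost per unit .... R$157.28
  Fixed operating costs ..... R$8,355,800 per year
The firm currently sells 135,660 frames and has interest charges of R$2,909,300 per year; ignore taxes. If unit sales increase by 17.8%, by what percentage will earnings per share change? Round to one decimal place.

+41.7%

Contribution at this volume is 135,660 × R$144.98 = R$19,667,986.80.
Operating income = contribution − fixed costs = R$19,667,986.80 − R$8,355,800 = R$11,312,186.80.
Interest = R$2,909,300.00, so EBIT − I = R$8,402,886.80.
Degree of combined leverage = contribution ÷ (EBIT − I) = R$19,667,986.80 ÷ R$8,402,886.80 = 2.3406.
%ΔEPS = DCL × %ΔSales = 2.3406 × +17.8% = +41.7%.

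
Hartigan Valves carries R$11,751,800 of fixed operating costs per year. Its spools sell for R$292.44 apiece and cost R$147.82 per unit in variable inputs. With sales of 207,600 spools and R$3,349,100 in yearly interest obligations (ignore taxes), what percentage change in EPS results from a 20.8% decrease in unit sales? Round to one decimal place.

At 207,600 units, contribution = 207,600 × R$144.62 = R$30,023,112.00.
Subtracting fixed costs: EBIT = R$30,023,112.00 − R$11,751,800 = R$18,271,312.00.
After interest of R$3,349,100.00, pre-tax earnings = R$14,922,212.00.
DCL = total CM / (EBIT − I) = R$30,023,112.00 / R$14,922,212.00 = 2.0120.
EPS therefore changes by 2.0120 × (-20.8%) = -41.8%.

-41.8%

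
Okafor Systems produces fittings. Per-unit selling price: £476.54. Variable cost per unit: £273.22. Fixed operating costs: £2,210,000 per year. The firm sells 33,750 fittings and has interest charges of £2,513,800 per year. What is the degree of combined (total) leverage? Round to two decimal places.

3.21

Contribution at this volume is 33,750 × £203.32 = £6,862,050.00.
Subtracting fixed costs: EBIT = £6,862,050.00 − £2,210,000 = £4,652,050.00. Interest = £2,513,800.00.
DOL = £6,862,050.00 ÷ £4,652,050.00 = 1.4751; DFL = £4,652,050.00 ÷ £2,138,250.00 = 2.1756.
Combined leverage = 1.4751 × 2.1756 = 3.2092.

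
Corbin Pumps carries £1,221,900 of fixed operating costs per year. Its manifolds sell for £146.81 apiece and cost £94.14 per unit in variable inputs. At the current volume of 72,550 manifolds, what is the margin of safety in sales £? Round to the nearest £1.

Unit CM = price − variable cost = £146.81 − £94.14 = £52.67. Break-even units = £1,221,900 ÷ £52.67 = 23,199.16; break-even revenue = 23,199.16 × £146.81 = £3,405,869.36.
Current sales = 72,550 × £146.81 = £10,651,065.50.
Margin of safety = £10,651,065.50 − £3,405,869.36 = £7,245,196.

£7,245,196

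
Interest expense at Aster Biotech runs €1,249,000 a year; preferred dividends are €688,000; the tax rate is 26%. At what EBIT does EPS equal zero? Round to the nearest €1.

€2,178,730

Grossing the preferred dividend up to pre-tax terms: €688,000 / (1 − 0.26) = €929,729.73.
Financial break-even EBIT = interest + D_p ÷ (1 − t) = €1,249,000 + €929,729.73 = €2,178,729.73.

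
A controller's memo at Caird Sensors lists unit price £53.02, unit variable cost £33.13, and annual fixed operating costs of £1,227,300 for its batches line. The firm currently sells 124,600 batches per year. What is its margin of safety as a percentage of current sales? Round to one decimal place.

Contribution margin per unit = £53.02 − £33.13 = £19.89. Break-even units = £1,227,300 ÷ £19.89 = 61,704.37; break-even revenue = 61,704.37 × £53.02 = £3,271,565.91.
Current sales = 124,600 × £53.02 = £6,606,292.00.
Margin of safety = (£6,606,292.00 − £3,271,565.91) ÷ £6,606,292.00 = 50.5%.

50.5%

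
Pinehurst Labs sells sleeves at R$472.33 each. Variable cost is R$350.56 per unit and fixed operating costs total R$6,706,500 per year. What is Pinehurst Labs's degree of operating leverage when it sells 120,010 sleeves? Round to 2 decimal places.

1.85

At 120,010 units, contribution = 120,010 × R$121.77 = R$14,613,617.70.
EBIT = R$14,613,617.70 − R$6,706,500 = R$7,907,117.70.
So DOL = total CM / EBIT = R$14,613,617.70 / R$7,907,117.70 = 1.8482.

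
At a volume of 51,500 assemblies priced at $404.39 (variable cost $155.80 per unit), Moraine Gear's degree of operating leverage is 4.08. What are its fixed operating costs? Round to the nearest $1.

Total contribution margin = 51,500 × $248.59 = $12,802,385.00.
Since DOL = CM ÷ EBIT, EBIT = $12,802,385.00 ÷ 4.08 = $3,137,839.46.
Fixed costs = CM − EBIT = $12,802,385.00 − $3,137,839.46 = $9,664,546.

$9,664,546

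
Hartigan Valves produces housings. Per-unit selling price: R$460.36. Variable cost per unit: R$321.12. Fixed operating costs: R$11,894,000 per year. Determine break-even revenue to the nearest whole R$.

R$39,324,345

Contribution margin per unit = R$460.36 − R$321.12 = R$139.24, a CM ratio of R$139.24 ÷ R$460.36 = 0.3025.
Break-even sales = FC ÷ CM ratio = R$11,894,000 × R$460.36 / R$139.24 = R$39,324,345.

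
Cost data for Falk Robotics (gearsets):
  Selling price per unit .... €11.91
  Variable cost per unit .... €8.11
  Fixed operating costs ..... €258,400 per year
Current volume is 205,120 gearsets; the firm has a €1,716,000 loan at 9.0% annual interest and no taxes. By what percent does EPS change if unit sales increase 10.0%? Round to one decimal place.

Contribution at this volume is 205,120 × €3.80 = €779,456.00.
Operating income = contribution − fixed costs = €779,456.00 − €258,400 = €521,056.00.
After interest of €154,440.00, pre-tax earnings = €366,616.00.
DCL = total CM / (EBIT − I) = €779,456.00 / €366,616.00 = 2.1261.
%ΔEPS = DCL × %ΔSales = 2.1261 × +10.0% = +21.3%.

+21.3%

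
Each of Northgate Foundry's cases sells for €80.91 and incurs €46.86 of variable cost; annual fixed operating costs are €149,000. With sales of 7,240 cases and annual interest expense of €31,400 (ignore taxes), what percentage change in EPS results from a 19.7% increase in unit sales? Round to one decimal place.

At 7,240 units, contribution = 7,240 × €34.05 = €246,522.00.
Subtracting fixed costs: EBIT = €246,522.00 − €149,000 = €97,522.00.
After interest of €31,400.00, pre-tax earnings = €66,122.00.
Degree of combined leverage = contribution ÷ (EBIT − I) = €246,522.00 ÷ €66,122.00 = 3.7283.
EPS therefore changes by 3.7283 × (+19.7%) = +73.4%.

+73.4%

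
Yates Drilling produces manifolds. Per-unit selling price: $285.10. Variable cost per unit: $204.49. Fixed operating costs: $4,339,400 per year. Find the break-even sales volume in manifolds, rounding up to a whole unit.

53,833 manifolds

Each unit contributes $285.10 − $204.49 = $80.61.
Break-even Q = $4,339,400 / $80.61 = 53,832.03 → 53,833 manifolds.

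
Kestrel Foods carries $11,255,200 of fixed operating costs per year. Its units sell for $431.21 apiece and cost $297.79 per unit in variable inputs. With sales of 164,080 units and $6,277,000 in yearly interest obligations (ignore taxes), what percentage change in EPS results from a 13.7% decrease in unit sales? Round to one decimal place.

Contribution at this volume is 164,080 × $133.42 = $21,891,553.60.
Operating income = contribution − fixed costs = $21,891,553.60 − $11,255,200 = $10,636,353.60.
Interest = $6,277,000.00, so EBIT − I = $4,359,353.60.
DCL = total CM / (EBIT − I) = $21,891,553.60 / $4,359,353.60 = 5.0217.
EPS therefore changes by 5.0217 × (-13.7%) = -68.8%.

-68.8%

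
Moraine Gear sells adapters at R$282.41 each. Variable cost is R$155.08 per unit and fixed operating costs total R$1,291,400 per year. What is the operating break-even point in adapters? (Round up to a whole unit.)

Unit CM = price − variable cost = R$282.41 − R$155.08 = R$127.33.
Break-even Q = R$1,291,400 / R$127.33 = 10,142.15 → 10,143 adapters.

10,143 adapters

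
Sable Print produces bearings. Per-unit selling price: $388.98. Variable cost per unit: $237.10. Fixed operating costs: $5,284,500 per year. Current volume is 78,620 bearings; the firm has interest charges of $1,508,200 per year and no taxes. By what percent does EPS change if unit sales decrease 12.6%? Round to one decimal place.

-29.2%

Contribution at this volume is 78,620 × $151.88 = $11,940,805.60.
Subtracting fixed costs: EBIT = $11,940,805.60 − $5,284,500 = $6,656,305.60.
Interest = $1,508,200.00, so EBIT − I = $5,148,105.60.
DCL = total CM / (EBIT − I) = $11,940,805.60 / $5,148,105.60 = 2.3195.
%ΔEPS = DCL × %ΔSales = 2.3195 × -12.6% = -29.2%.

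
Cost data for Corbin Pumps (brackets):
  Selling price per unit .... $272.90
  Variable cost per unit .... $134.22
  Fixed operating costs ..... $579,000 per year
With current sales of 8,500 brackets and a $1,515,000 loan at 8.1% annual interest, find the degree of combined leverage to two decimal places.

2.47

Contribution at this volume is 8,500 × $138.68 = $1,178,780.00.
Subtracting fixed costs: EBIT = $1,178,780.00 − $579,000 = $599,780.00. Interest = $122,715.00, so EBIT − I = $477,065.00.
Degree of total leverage = total CM / (EBIT − interest) = $1,178,780.00 / $477,065.00 = 2.4709.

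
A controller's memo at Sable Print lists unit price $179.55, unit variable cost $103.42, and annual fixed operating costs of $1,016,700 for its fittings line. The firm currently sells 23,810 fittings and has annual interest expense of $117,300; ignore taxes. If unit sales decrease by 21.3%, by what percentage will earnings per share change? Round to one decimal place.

-56.9%

Total contribution margin = 23,810 × $76.13 = $1,812,655.30.
EBIT = $1,812,655.30 − $1,016,700 = $795,955.30.
Interest = $117,300.00, so EBIT − I = $678,655.30.
DCL = total CM / (EBIT − I) = $1,812,655.30 / $678,655.30 = 2.6710.
EPS therefore changes by 2.6710 × (-21.3%) = -56.9%.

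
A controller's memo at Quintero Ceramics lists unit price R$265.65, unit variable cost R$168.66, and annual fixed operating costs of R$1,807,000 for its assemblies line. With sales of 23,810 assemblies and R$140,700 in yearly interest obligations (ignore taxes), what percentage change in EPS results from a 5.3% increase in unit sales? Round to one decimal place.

At 23,810 units, contribution = 23,810 × R$96.99 = R$2,309,331.90.
Operating income = contribution − fixed costs = R$2,309,331.90 − R$1,807,000 = R$502,331.90.
After interest of R$140,700.00, pre-tax earnings = R$361,631.90.
Degree of combined leverage = contribution ÷ (EBIT − I) = R$2,309,331.90 ÷ R$361,631.90 = 6.3859.
EPS therefore changes by 6.3859 × (+5.3%) = +33.8%.

+33.8%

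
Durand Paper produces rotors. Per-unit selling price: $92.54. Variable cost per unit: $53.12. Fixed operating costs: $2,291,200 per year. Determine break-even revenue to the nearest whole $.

$5,378,682

Contribution margin per unit = $92.54 − $53.12 = $39.42, a CM ratio of $39.42 ÷ $92.54 = 0.4260.
Break-even sales = FC ÷ CM ratio = $2,291,200 × $92.54 / $39.42 = $5,378,682.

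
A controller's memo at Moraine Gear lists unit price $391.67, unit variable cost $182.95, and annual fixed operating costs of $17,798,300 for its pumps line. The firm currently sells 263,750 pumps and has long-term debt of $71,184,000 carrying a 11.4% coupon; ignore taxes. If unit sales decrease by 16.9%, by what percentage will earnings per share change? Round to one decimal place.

-31.9%

At 263,750 units, contribution = 263,750 × $208.72 = $55,049,900.00.
Operating income = contribution − fixed costs = $55,049,900.00 − $17,798,300 = $37,251,600.00.
Interest = $8,114,976.00, so EBIT − I = $29,136,624.00.
Degree of combined leverage = contribution ÷ (EBIT − I) = $55,049,900.00 ÷ $29,136,624.00 = 1.8894.
%ΔEPS = DCL × %ΔSales = 1.8894 × -16.9% = -31.9%.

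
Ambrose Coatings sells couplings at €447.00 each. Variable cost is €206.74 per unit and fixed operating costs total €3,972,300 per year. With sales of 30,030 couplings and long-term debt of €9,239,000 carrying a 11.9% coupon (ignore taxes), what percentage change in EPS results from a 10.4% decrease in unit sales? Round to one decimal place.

-35.0%

Contribution at this volume is 30,030 × €240.26 = €7,215,007.80.
Operating income = contribution − fixed costs = €7,215,007.80 − €3,972,300 = €3,242,707.80.
Interest = €1,099,441.00, so EBIT − I = €2,143,266.80.
DCL = total CM / (EBIT − I) = €7,215,007.80 / €2,143,266.80 = 3.3664.
%ΔEPS = DCL × %ΔSales = 3.3664 × -10.4% = -35.0%.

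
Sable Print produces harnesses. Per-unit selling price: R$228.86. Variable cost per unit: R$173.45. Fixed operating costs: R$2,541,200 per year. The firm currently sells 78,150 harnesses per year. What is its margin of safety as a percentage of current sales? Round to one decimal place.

41.3%

Each unit contributes R$228.86 − R$173.45 = R$55.41. Break-even units = R$2,541,200 ÷ R$55.41 = 45,861.76; break-even revenue = 45,861.76 × R$228.86 = R$10,495,921.89.
Current sales = 78,150 × R$228.86 = R$17,885,409.00.
Margin of safety = (R$17,885,409.00 − R$10,495,921.89) ÷ R$17,885,409.00 = 41.3%.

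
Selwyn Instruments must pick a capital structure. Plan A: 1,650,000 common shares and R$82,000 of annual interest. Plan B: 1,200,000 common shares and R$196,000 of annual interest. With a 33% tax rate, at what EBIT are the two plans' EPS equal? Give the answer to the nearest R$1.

R$500,000

Set EPS_A = EPS_B: (EBIT − R$82,000)(1 − 0.33) ÷ 1,650,000 = (EBIT − R$196,000)(1 − 0.33) ÷ 1,200,000.
Cancelling (1 − t) and cross-multiplying: 1,200,000·(EBIT − 82,000) = 1,650,000·(EBIT − 196,000).
Solving, EBIT = (196,000·1,650,000 − 82,000·1,200,000) / (1,650,000 − 1,200,000) = 225,000,000,000 / 450,000 = 500,000.00.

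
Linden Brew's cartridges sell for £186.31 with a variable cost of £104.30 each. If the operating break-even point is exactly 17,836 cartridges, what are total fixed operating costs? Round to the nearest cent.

Unit CM = price − variable cost = £186.31 − £104.30 = £82.01.
Since BE = FC / CM, FC = 17,836 × £82.01 = £1,462,730.36.

£1,462,730.36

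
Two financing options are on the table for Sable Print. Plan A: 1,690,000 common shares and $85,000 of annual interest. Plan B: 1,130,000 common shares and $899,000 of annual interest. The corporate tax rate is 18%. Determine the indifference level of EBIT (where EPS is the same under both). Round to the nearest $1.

$2,541,536

Set EPS_A = EPS_B: (EBIT − $85,000)(1 − 0.18) ÷ 1,690,000 = (EBIT − $899,000)(1 − 0.18) ÷ 1,130,000.
The (1 − t) factor cancels: (EBIT − 85,000) × 1,130,000 = (EBIT − 899,000) × 1,690,000.
EBIT × (1,690,000 − 1,130,000) = 899,000 × 1,690,000 − 85,000 × 1,130,000 = 1,423,260,000,000, so EBIT = 1,423,260,000,000 ÷ 560,000 = 2,541,535.71.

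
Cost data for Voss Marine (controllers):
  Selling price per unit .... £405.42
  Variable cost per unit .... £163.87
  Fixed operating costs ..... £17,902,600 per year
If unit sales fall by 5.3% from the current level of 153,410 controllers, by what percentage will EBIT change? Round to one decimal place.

Total contribution margin = 153,410 × £241.55 = £37,056,185.50.
Operating income = contribution − fixed costs = £37,056,185.50 − £17,902,600 = £19,153,585.50.
DOL = contribution ÷ EBIT = £37,056,185.50 ÷ £19,153,585.50 = 1.9347.
So EBIT moves 1.9347 × (-5.3%) = -10.3%.

-10.3%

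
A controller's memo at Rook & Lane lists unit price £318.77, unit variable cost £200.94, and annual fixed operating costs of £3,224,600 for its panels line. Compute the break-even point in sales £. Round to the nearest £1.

£8,723,634

CM per unit = £318.77 − £200.94 = £117.83; CM ratio = £117.83 / £318.77 = 0.3696.
Break-even sales = FC ÷ CM ratio = £3,224,600 × £318.77 / £117.83 = £8,723,634.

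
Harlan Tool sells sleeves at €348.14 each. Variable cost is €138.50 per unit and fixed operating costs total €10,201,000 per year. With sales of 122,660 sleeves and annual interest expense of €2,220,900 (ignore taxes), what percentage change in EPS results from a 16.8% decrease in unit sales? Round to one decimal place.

Contribution at this volume is 122,660 × €209.64 = €25,714,442.40.
Operating income = contribution − fixed costs = €25,714,442.40 − €10,201,000 = €15,513,442.40.
After interest of €2,220,900.00, pre-tax earnings = €13,292,542.40.
Degree of combined leverage = contribution ÷ (EBIT − I) = €25,714,442.40 ÷ €13,292,542.40 = 1.9345.
EPS therefore changes by 1.9345 × (-16.8%) = -32.5%.

-32.5%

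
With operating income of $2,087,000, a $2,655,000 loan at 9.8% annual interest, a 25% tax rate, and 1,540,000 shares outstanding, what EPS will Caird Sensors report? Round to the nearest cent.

Interest = $260,190.00, so EBT = $2,087,000 − $260,190.00 = $1,826,810.00.
After tax at 25%: net income = $1,826,810.00 × 0.75 = $1,370,107.50.
Per share: $1,370,107.50 / 1,540,000 shares = $0.89.

$0.89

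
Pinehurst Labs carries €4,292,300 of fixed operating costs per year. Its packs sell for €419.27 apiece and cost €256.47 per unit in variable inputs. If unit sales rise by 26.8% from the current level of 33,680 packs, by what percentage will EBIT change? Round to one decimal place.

+123.4%

Contribution at this volume is 33,680 × €162.80 = €5,483,104.00.
EBIT = €5,483,104.00 − €4,292,300 = €1,190,804.00.
So DOL = total CM / EBIT = €5,483,104.00 / €1,190,804.00 = 4.6045.
So EBIT moves 4.6045 × (+26.8%) = +123.4%.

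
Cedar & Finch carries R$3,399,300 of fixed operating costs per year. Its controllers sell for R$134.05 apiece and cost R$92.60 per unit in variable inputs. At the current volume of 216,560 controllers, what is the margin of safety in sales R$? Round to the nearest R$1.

R$18,036,474

Each unit contributes R$134.05 − R$92.60 = R$41.45. Break-even units = R$3,399,300 ÷ R$41.45 = 82,009.65; break-even revenue = 82,009.65 × R$134.05 = R$10,993,393.61.
Actual sales revenue = 216,560 × R$134.05 = R$29,029,868.00.
Margin of safety = R$29,029,868.00 − R$10,993,393.61 = R$18,036,474.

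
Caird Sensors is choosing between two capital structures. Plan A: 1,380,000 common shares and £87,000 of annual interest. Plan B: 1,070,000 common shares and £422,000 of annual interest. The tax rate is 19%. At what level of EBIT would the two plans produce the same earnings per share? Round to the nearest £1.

At indifference, (EBIT − 87,000)(1 − t)/1,380,000 = (EBIT − 422,000)(1 − t)/1,070,000.
Cancelling (1 − t) and cross-multiplying: 1,070,000·(EBIT − 87,000) = 1,380,000·(EBIT − 422,000).
EBIT × (1,380,000 − 1,070,000) = 422,000 × 1,380,000 − 87,000 × 1,070,000 = 489,270,000,000, so EBIT = 489,270,000,000 ÷ 310,000 = 1,578,290.32.

£1,578,290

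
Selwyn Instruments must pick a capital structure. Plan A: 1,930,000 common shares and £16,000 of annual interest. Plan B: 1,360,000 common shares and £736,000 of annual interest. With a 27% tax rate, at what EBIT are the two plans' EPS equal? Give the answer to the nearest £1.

Set EPS_A = EPS_B: (EBIT − £16,000)(1 − 0.27) ÷ 1,930,000 = (EBIT − £736,000)(1 − 0.27) ÷ 1,360,000.
Cancelling (1 − t) and cross-multiplying: 1,360,000·(EBIT − 16,000) = 1,930,000·(EBIT − 736,000).
EBIT × (1,930,000 − 1,360,000) = 736,000 × 1,930,000 − 16,000 × 1,360,000 = 1,398,720,000,000, so EBIT = 1,398,720,000,000 ÷ 570,000 = 2,453,894.74.

£2,453,895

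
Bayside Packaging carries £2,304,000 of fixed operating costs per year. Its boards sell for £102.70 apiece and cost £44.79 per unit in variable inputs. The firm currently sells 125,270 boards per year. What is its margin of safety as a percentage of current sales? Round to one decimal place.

68.2%

Contribution margin per unit = £102.70 − £44.79 = £57.91. Break-even units = £2,304,000 ÷ £57.91 = 39,785.87; break-even revenue = 39,785.87 × £102.70 = £4,086,009.32.
Actual sales revenue = 125,270 × £102.70 = £12,865,229.00.
Margin of safety = (£12,865,229.00 − £4,086,009.32) ÷ £12,865,229.00 = 68.2%.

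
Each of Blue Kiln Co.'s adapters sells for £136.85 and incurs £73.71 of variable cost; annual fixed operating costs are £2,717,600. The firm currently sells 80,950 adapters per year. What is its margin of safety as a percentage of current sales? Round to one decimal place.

Unit CM = price − variable cost = £136.85 − £73.71 = £63.14. Break-even units = £2,717,600 ÷ £63.14 = 43,040.86; break-even revenue = 43,040.86 × £136.85 = £5,890,141.91.
Actual sales revenue = 80,950 × £136.85 = £11,078,007.50.
Margin of safety = (£11,078,007.50 − £5,890,141.91) ÷ £11,078,007.50 = 46.8%.

46.8%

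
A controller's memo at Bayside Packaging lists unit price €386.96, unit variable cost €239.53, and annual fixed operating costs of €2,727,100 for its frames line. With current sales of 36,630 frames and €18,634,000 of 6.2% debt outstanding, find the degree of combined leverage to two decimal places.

3.56

Total contribution margin = 36,630 × €147.43 = €5,400,360.90.
Operating income = contribution − fixed costs = €5,400,360.90 − €2,727,100 = €2,673,260.90. Interest = €1,155,308.00, so EBIT − I = €1,517,952.90.
Degree of total leverage = total CM / (EBIT − interest) = €5,400,360.90 / €1,517,952.90 = 3.5577.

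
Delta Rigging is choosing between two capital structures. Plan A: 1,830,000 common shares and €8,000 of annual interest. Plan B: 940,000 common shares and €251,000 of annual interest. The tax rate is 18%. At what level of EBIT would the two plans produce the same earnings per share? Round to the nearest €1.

€507,652

Set EPS_A = EPS_B: (EBIT − €8,000)(1 − 0.18) ÷ 1,830,000 = (EBIT − €251,000)(1 − 0.18) ÷ 940,000.
The (1 − t) factor cancels: (EBIT − 8,000) × 940,000 = (EBIT − 251,000) × 1,830,000.
Solving, EBIT = (251,000·1,830,000 − 8,000·940,000) / (1,830,000 − 940,000) = 451,810,000,000 / 890,000 = 507,651.69.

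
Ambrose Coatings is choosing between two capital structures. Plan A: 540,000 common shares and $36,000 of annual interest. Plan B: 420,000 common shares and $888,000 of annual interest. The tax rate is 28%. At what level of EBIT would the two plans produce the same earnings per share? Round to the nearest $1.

Set EPS_A = EPS_B: (EBIT − $36,000)(1 − 0.28) ÷ 540,000 = (EBIT − $888,000)(1 − 0.28) ÷ 420,000.
Cancelling (1 − t) and cross-multiplying: 420,000·(EBIT − 36,000) = 540,000·(EBIT − 888,000).
Solving, EBIT = (888,000·540,000 − 36,000·420,000) / (540,000 − 420,000) = 464,400,000,000 / 120,000 = 3,870,000.00.

$3,870,000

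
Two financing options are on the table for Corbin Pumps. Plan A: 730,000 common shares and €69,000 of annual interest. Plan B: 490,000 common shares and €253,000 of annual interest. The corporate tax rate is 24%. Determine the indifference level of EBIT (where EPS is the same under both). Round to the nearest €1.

At indifference, (EBIT − 69,000)(1 − t)/730,000 = (EBIT − 253,000)(1 − t)/490,000.
Cancelling (1 − t) and cross-multiplying: 490,000·(EBIT − 69,000) = 730,000·(EBIT − 253,000).
Solving, EBIT = (253,000·730,000 − 69,000·490,000) / (730,000 − 490,000) = 150,880,000,000 / 240,000 = 628,666.67.

€628,667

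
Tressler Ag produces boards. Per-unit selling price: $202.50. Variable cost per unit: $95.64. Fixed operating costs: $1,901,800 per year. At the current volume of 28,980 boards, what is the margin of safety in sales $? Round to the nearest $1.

Contribution margin per unit = $202.50 − $95.64 = $106.86. Break-even units = $1,901,800 ÷ $106.86 = 17,797.12; break-even revenue = 17,797.12 × $202.50 = $3,603,916.34.
Actual sales revenue = 28,980 × $202.50 = $5,868,450.00.
Margin of safety = $5,868,450.00 − $3,603,916.34 = $2,264,534.

$2,264,534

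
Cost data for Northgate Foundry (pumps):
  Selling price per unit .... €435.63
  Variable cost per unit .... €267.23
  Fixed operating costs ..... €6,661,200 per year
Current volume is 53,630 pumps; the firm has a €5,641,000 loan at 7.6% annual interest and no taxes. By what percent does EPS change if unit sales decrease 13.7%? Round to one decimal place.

-63.7%

Total contribution margin = 53,630 × €168.40 = €9,031,292.00.
Subtracting fixed costs: EBIT = €9,031,292.00 − €6,661,200 = €2,370,092.00.
After interest of €428,716.00, pre-tax earnings = €1,941,376.00.
Degree of combined leverage = contribution ÷ (EBIT − I) = €9,031,292.00 ÷ €1,941,376.00 = 4.6520.
%ΔEPS = DCL × %ΔSales = 4.6520 × -13.7% = -63.7%.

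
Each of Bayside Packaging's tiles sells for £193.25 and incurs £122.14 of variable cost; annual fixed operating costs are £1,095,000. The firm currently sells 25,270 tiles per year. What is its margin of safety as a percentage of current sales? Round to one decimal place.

39.1%

Unit CM = price − variable cost = £193.25 − £122.14 = £71.11. Break-even units = £1,095,000 ÷ £71.11 = 15,398.68; break-even revenue = 15,398.68 × £193.25 = £2,975,794.54.
Current sales = 25,270 × £193.25 = £4,883,427.50.
Margin of safety = (£4,883,427.50 − £2,975,794.54) ÷ £4,883,427.50 = 39.1%.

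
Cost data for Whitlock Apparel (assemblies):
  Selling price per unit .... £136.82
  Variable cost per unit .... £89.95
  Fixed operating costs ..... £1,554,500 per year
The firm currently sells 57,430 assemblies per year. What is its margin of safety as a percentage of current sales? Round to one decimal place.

42.2%

Contribution margin per unit = £136.82 − £89.95 = £46.87. Break-even units = £1,554,500 ÷ £46.87 = 33,166.20; break-even revenue = 33,166.20 × £136.82 = £4,537,800.09.
Current sales = 57,430 × £136.82 = £7,857,572.60.
Margin of safety = (£7,857,572.60 − £4,537,800.09) ÷ £7,857,572.60 = 42.2%.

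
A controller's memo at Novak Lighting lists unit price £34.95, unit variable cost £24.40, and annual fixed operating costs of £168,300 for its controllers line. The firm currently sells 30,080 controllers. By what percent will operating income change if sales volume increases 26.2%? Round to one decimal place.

Total contribution margin = 30,080 × £10.55 = £317,344.00.
EBIT = £317,344.00 − £168,300 = £149,044.00.
Degree of operating leverage = £317,344.00 / £149,044.00 = 2.1292.
%ΔEBIT = DOL × %ΔSales = 2.1292 × +26.2% = +55.8%.

+55.8%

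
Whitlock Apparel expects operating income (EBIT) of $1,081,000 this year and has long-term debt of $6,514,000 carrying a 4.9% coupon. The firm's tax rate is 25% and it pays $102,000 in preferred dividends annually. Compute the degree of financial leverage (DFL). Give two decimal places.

Annual interest charges come to $319,186.00.
Pre-tax preferred-dividend burden = $102,000 ÷ (1 − 0.25) = $136,000.00.
DFL = EBIT ÷ [EBIT − I − D_p/(1−t)] = $1,081,000 ÷ [$1,081,000 − $319,186.00 − $136,000.00] = $1,081,000 ÷ $625,814.00 = 1.7274.

1.73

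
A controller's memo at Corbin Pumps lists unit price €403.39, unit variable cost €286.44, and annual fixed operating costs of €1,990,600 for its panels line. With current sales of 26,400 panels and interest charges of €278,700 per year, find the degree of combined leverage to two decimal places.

Total contribution margin = 26,400 × €116.95 = €3,087,480.00.
Operating income = contribution − fixed costs = €3,087,480.00 − €1,990,600 = €1,096,880.00. Interest = €278,700.00, so EBIT − I = €818,180.00.
Degree of total leverage = total CM / (EBIT − interest) = €3,087,480.00 / €818,180.00 = 3.7736.

3.77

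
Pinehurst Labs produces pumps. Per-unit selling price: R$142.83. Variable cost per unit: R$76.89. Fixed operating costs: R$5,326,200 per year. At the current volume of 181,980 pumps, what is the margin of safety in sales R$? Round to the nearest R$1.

Contribution margin per unit = R$142.83 − R$76.89 = R$65.94. Break-even units = R$5,326,200 ÷ R$65.94 = 80,773.43; break-even revenue = 80,773.43 × R$142.83 = R$11,536,869.06.
Actual sales revenue = 181,980 × R$142.83 = R$25,992,203.40.
Margin of safety = R$25,992,203.40 − R$11,536,869.06 = R$14,455,334.

R$14,455,334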